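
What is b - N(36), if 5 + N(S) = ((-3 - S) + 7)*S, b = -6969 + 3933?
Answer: -1879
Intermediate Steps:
b = -3036
N(S) = -5 + S*(4 - S) (N(S) = -5 + ((-3 - S) + 7)*S = -5 + (4 - S)*S = -5 + S*(4 - S))
b - N(36) = -3036 - (-5 - 1*36² + 4*36) = -3036 - (-5 - 1*1296 + 144) = -3036 - (-5 - 1296 + 144) = -3036 - 1*(-1157) = -3036 + 1157 = -1879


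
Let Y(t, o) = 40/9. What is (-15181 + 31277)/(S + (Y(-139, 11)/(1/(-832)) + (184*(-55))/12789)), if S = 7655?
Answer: 68617248/16866265 ≈ 4.0683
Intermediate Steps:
Y(t, o) = 40/9 (Y(t, o) = 40*(1/9) = 40/9)
(-15181 + 31277)/(S + (Y(-139, 11)/(1/(-832)) + (184*(-55))/12789)) = (-15181 + 31277)/(7655 + (40/(9*(1/(-832))) + (184*(-55))/12789)) = 16096/(7655 + (40/(9*(-1/832)) - 10120*1/12789)) = 16096/(7655 + ((40/9)*(-832) - 10120/12789)) = 16096/(7655 + (-33280/9 - 10120/12789)) = 16096/(7655 - 15767000/4263) = 16096/(16866265/4263) = 16096*(4263/16866265) = 68617248/16866265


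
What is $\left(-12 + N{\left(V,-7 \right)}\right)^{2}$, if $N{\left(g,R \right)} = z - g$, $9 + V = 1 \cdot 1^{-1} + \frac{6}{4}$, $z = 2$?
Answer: $\frac{49}{4} \approx 12.25$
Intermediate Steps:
$V = - \frac{13}{2}$ ($V = -9 + \left(1 \cdot 1^{-1} + \frac{6}{4}\right) = -9 + \left(1 \cdot 1 + 6 \cdot \frac{1}{4}\right) = -9 + \left(1 + \frac{3}{2}\right) = -9 + \frac{5}{2} = - \frac{13}{2} \approx -6.5$)
$N{\left(g,R \right)} = 2 - g$
$\left(-12 + N{\left(V,-7 \right)}\right)^{2} = \left(-12 + \left(2 - - \frac{13}{2}\right)\right)^{2} = \left(-12 + \left(2 + \frac{13}{2}\right)\right)^{2} = \left(-12 + \frac{17}{2}\right)^{2} = \left(- \frac{7}{2}\right)^{2} = \frac{49}{4}$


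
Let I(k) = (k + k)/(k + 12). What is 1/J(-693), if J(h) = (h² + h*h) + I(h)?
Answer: 227/218033508 ≈ 1.0411e-6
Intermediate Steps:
I(k) = 2*k/(12 + k) (I(k) = (2*k)/(12 + k) = 2*k/(12 + k))
J(h) = 2*h² + 2*h/(12 + h) (J(h) = (h² + h*h) + 2*h/(12 + h) = (h² + h²) + 2*h/(12 + h) = 2*h² + 2*h/(12 + h))
1/J(-693) = 1/(2*(-693)*(1 - 693*(12 - 693))/(12 - 693)) = 1/(2*(-693)*(1 - 693*(-681))/(-681)) = 1/(2*(-693)*(-1/681)*(1 + 471933)) = 1/(2*(-693)*(-1/681)*471934) = 1/(218033508/227) = 227/218033508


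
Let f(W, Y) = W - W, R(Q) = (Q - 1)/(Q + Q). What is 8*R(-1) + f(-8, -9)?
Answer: 8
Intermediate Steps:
R(Q) = (-1 + Q)/(2*Q) (R(Q) = (-1 + Q)/((2*Q)) = (-1 + Q)*(1/(2*Q)) = (-1 + Q)/(2*Q))
f(W, Y) = 0
8*R(-1) + f(-8, -9) = 8*((1/2)*(-1 - 1)/(-1)) + 0 = 8*((1/2)*(-1)*(-2)) + 0 = 8*1 + 0 = 8 + 0 = 8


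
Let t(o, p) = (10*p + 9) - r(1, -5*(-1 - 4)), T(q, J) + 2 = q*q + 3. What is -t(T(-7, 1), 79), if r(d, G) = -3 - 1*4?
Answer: -806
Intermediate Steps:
T(q, J) = 1 + q² (T(q, J) = -2 + (q*q + 3) = -2 + (q² + 3) = -2 + (3 + q²) = 1 + q²)
r(d, G) = -7 (r(d, G) = -3 - 4 = -7)
t(o, p) = 16 + 10*p (t(o, p) = (10*p + 9) - 1*(-7) = (9 + 10*p) + 7 = 16 + 10*p)
-t(T(-7, 1), 79) = -(16 + 10*79) = -(16 + 790) = -1*806 = -806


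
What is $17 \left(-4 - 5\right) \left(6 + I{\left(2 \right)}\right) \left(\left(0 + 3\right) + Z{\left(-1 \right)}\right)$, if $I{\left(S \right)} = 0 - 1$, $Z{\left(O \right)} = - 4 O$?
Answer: $-5355$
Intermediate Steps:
$I{\left(S \right)} = -1$ ($I{\left(S \right)} = 0 - 1 = -1$)
$17 \left(-4 - 5\right) \left(6 + I{\left(2 \right)}\right) \left(\left(0 + 3\right) + Z{\left(-1 \right)}\right) = 17 \left(-4 - 5\right) \left(6 - 1\right) \left(\left(0 + 3\right) - -4\right) = 17 \left(\left(-9\right) 5\right) \left(3 + 4\right) = 17 \left(-45\right) 7 = \left(-765\right) 7 = -5355$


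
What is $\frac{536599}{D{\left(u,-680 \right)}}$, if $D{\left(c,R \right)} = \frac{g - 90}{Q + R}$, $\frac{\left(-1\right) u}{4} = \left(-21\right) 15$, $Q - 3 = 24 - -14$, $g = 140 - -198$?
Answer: $- \frac{342886761}{248} \approx -1.3826 \cdot 10^{6}$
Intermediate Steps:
$g = 338$ ($g = 140 + 198 = 338$)
$Q = 41$ ($Q = 3 + \left(24 - -14\right) = 3 + \left(24 + 14\right) = 3 + 38 = 41$)
$u = 1260$ ($u = - 4 \left(\left(-21\right) 15\right) = \left(-4\right) \left(-315\right) = 1260$)
$D{\left(c,R \right)} = \frac{248}{41 + R}$ ($D{\left(c,R \right)} = \frac{338 - 90}{41 + R} = \frac{248}{41 + R}$)
$\frac{536599}{D{\left(u,-680 \right)}} = \frac{536599}{248 \frac{1}{41 - 680}} = \frac{536599}{248 \frac{1}{-639}} = \frac{536599}{248 \left(- \frac{1}{639}\right)} = \frac{536599}{- \frac{248}{639}} = 536599 \left(- \frac{639}{248}\right) = - \frac{342886761}{248}$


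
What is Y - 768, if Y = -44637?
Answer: -45405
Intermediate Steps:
Y - 768 = -44637 - 768 = -45405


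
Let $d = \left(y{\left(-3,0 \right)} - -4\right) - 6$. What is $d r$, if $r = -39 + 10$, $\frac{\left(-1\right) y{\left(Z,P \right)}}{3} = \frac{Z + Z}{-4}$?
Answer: $\frac{377}{2} \approx 188.5$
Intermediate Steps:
$y{\left(Z,P \right)} = \frac{3 Z}{2}$ ($y{\left(Z,P \right)} = - 3 \frac{Z + Z}{-4} = - 3 \cdot 2 Z \left(- \frac{1}{4}\right) = - 3 \left(- \frac{Z}{2}\right) = \frac{3 Z}{2}$)
$r = -29$
$d = - \frac{13}{2}$ ($d = \left(\frac{3}{2} \left(-3\right) - -4\right) - 6 = \left(- \frac{9}{2} + 4\right) - 6 = - \frac{1}{2} - 6 = - \frac{13}{2} \approx -6.5$)
$d r = \left(- \frac{13}{2}\right) \left(-29\right) = \frac{377}{2}$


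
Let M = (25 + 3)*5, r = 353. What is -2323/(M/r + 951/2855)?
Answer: -2341154245/735403 ≈ -3183.5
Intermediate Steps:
M = 140 (M = 28*5 = 140)
-2323/(M/r + 951/2855) = -2323/(140/353 + 951/2855) = -2323/735403/1007815 = -2323*1007815/735403 = -2341154245/735403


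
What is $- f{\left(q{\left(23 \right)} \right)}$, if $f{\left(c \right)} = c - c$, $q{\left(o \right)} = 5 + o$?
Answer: $0$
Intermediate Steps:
$f{\left(c \right)} = 0$
$- f{\left(q{\left(23 \right)} \right)} = \left(-1\right) 0 = 0$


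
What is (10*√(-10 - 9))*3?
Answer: 30*I*√19 ≈ 130.77*I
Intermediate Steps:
(10*√(-10 - 9))*3 = (10*√(-19))*3 = (10*(I*√19))*3 = (10*I*√19)*3 = 30*I*√19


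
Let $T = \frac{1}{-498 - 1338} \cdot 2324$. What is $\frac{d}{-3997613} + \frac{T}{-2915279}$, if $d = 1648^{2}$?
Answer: $- \frac{3634184292208991}{5349258168123393} \approx -0.67938$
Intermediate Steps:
$d = 2715904$
$T = - \frac{581}{459}$ ($T = \frac{1}{-1836} \cdot 2324 = \left(- \frac{1}{1836}\right) 2324 = - \frac{581}{459} \approx -1.2658$)
$\frac{d}{-3997613} + \frac{T}{-2915279} = \frac{2715904}{-3997613} - \frac{581}{459 \left(-2915279\right)} = 2715904 \left(- \frac{1}{3997613}\right) - - \frac{581}{1338113061} = - \frac{2715904}{3997613} + \frac{581}{1338113061} = - \frac{3634184292208991}{5349258168123393}$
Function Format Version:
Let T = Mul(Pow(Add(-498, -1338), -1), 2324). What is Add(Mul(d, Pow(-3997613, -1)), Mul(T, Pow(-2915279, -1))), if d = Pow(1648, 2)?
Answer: Rational(-3634184292208991, 5349258168123393) ≈ -0.67938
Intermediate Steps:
d = 2715904
T = Rational(-581, 459) (T = Mul(Pow(-1836, -1), 2324) = Mul(Rational(-1, 1836), 2324) = Rational(-581, 459) ≈ -1.2658)
Add(Mul(d, Pow(-3997613, -1)), Mul(T, Pow(-2915279, -1))) = Add(Mul(2715904, Pow(-3997613, -1)), Mul(Rational(-581, 459), Pow(-2915279, -1))) = Add(Mul(2715904, Rational(-1, 3997613)), Mul(Rational(-581, 459), Rational(-1, 2915279))) = Add(Rational(-2715904, 3997613), Rational(581, 1338113061)) = Rational(-3634184292208991, 5349258168123393)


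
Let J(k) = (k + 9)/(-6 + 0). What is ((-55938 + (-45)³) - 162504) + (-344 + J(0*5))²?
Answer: -760787/4 ≈ -1.9020e+5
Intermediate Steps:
J(k) = -3/2 - k/6 (J(k) = (9 + k)/(-6) = (9 + k)*(-⅙) = -3/2 - k/6)
((-55938 + (-45)³) - 162504) + (-344 + J(0*5))² = ((-55938 + (-45)³) - 162504) + (-344 + (-3/2 - 0*5))² = ((-55938 - 91125) - 162504) + (-344 + (-3/2 - ⅙*0))² = (-147063 - 162504) + (-344 + (-3/2 + 0))² = -309567 + (-344 - 3/2)² = -309567 + (-691/2)² = -309567 + 477481/4 = -760787/4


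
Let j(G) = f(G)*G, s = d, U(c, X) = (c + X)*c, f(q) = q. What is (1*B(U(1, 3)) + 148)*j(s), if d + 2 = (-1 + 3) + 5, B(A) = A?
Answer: 3800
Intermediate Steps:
U(c, X) = c*(X + c) (U(c, X) = (X + c)*c = c*(X + c))
d = 5 (d = -2 + ((-1 + 3) + 5) = -2 + (2 + 5) = -2 + 7 = 5)
s = 5
j(G) = G**2 (j(G) = G*G = G**2)
(1*B(U(1, 3)) + 148)*j(s) = (1*(1*(3 + 1)) + 148)*5**2 = (1*(1*4) + 148)*25 = (1*4 + 148)*25 = (4 + 148)*25 = 152*25 = 3800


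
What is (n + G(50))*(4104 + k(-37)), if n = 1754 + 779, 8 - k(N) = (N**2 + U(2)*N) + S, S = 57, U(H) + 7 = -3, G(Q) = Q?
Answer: 5982228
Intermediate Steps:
U(H) = -10 (U(H) = -7 - 3 = -10)
k(N) = -49 - N**2 + 10*N (k(N) = 8 - ((N**2 - 10*N) + 57) = 8 - (57 + N**2 - 10*N) = 8 + (-57 - N**2 + 10*N) = -49 - N**2 + 10*N)
n = 2533
(n + G(50))*(4104 + k(-37)) = (2533 + 50)*(4104 + (-49 - 1*(-37)**2 + 10*(-37))) = 2583*(4104 + (-49 - 1*1369 - 370)) = 2583*(4104 + (-49 - 1369 - 370)) = 2583*(4104 - 1788) = 2583*2316 = 5982228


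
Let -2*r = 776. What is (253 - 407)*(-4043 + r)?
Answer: 682374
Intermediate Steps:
r = -388 (r = -1/2*776 = -388)
(253 - 407)*(-4043 + r) = (253 - 407)*(-4043 - 388) = -154*(-4431) = 682374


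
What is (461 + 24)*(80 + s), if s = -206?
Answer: -61110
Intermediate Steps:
(461 + 24)*(80 + s) = (461 + 24)*(80 - 206) = 485*(-126) = -61110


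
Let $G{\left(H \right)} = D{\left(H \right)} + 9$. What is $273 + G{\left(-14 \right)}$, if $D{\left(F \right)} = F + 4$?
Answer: $272$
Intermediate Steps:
$D{\left(F \right)} = 4 + F$
$G{\left(H \right)} = 13 + H$ ($G{\left(H \right)} = \left(4 + H\right) + 9 = 13 + H$)
$273 + G{\left(-14 \right)} = 273 + \left(13 - 14\right) = 273 - 1 = 272$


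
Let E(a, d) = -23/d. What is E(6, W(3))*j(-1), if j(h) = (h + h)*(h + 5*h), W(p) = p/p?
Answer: -276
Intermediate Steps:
W(p) = 1
j(h) = 12*h**2 (j(h) = (2*h)*(6*h) = 12*h**2)
E(6, W(3))*j(-1) = (-23/1)*(12*(-1)**2) = (-23*1)*(12*1) = -23*12 = -276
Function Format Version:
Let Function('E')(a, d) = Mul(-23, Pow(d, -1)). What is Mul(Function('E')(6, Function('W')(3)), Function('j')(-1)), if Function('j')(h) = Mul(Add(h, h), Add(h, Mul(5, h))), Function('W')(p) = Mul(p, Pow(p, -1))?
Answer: -276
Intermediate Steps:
Function('W')(p) = 1
Function('j')(h) = Mul(12, Pow(h, 2)) (Function('j')(h) = Mul(Mul(2, h), Mul(6, h)) = Mul(12, Pow(h, 2)))
Mul(Function('E')(6, Function('W')(3)), Function('j')(-1)) = Mul(Mul(-23, Pow(1, -1)), Mul(12, Pow(-1, 2))) = Mul(Mul(-23, 1), Mul(12, 1)) = Mul(-23, 12) = -276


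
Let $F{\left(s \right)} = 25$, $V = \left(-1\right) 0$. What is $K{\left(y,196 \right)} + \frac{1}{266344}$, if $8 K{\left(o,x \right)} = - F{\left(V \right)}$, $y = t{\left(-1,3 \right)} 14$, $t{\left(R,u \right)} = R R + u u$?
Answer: $- \frac{208081}{66586} \approx -3.125$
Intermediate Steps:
$V = 0$
$t{\left(R,u \right)} = R^{2} + u^{2}$
$y = 140$ ($y = \left(\left(-1\right)^{2} + 3^{2}\right) 14 = \left(1 + 9\right) 14 = 10 \cdot 14 = 140$)
$K{\left(o,x \right)} = - \frac{25}{8}$ ($K{\left(o,x \right)} = \frac{\left(-1\right) 25}{8} = \frac{1}{8} \left(-25\right) = - \frac{25}{8}$)
$K{\left(y,196 \right)} + \frac{1}{266344} = - \frac{25}{8} + \frac{1}{266344} = - \frac{208081}{66586}$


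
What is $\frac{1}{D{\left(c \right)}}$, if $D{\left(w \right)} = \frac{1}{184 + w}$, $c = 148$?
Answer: $332$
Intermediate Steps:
$\frac{1}{D{\left(c \right)}} = \frac{1}{\frac{1}{184 + 148}} = \frac{1}{\frac{1}{332}} = 332$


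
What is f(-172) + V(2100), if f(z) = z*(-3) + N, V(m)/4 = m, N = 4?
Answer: 8920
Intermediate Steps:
V(m) = 4*m
f(z) = 4 - 3*z (f(z) = z*(-3) + 4 = -3*z + 4 = 4 - 3*z)
f(-172) + V(2100) = (4 - 3*(-172)) + 4*2100 = (4 + 516) + 8400 = 520 + 8400 = 8920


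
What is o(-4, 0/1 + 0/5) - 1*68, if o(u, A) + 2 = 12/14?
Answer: -484/7 ≈ -69.143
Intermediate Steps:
o(u, A) = -8/7 (o(u, A) = -2 + 12/14 = -2 + 12*(1/14) = -2 + 6/7 = -8/7)
o(-4, 0/1 + 0/5) - 1*68 = -8/7 - 1*68 = -8/7 - 68 = -484/7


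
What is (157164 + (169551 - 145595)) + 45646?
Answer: 226766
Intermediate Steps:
(157164 + (169551 - 145595)) + 45646 = (157164 + 23956) + 45646 = 181120 + 45646 = 226766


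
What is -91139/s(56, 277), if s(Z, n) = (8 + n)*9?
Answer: -91139/2565 ≈ -35.532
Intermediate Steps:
s(Z, n) = 72 + 9*n
-91139/s(56, 277) = -91139/(72 + 9*277) = -91139/(72 + 2493) = -91139/2565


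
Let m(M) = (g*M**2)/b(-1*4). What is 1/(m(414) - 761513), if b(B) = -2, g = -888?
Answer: 1/75338311 ≈ 1.3273e-8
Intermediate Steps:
m(M) = 444*M**2 (m(M) = -888*M**2/(-2) = -888*M**2*(-1/2) = 444*M**2)
1/(m(414) - 761513) = 1/(444*414**2 - 761513) = 1/(444*171396 - 761513) = 1/(76099824 - 761513) = 1/75338311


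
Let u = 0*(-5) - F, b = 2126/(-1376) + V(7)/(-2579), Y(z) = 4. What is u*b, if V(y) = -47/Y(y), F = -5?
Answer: -13666965/1774352 ≈ -7.7025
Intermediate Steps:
V(y) = -47/4
b = -2733393/1774352 (b = 2126/(-1376) - 47/4/(-2579) = 2126*(-1/1376) - 47/4*(-1/2579) = -1063/688 + 47/10316 = -2733393/1774352 ≈ -1.5405)
u = 5 (u = 0*(-5) - 1*(-5) = 0 + 5 = 5)
u*b = 5*(-2733393/1774352) = -13666965/1774352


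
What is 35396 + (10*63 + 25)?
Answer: 36051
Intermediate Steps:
35396 + (10*63 + 25) = 35396 + (630 + 25) = 35396 + 655 = 36051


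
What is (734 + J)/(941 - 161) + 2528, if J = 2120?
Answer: 987347/390 ≈ 2531.7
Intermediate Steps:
(734 + J)/(941 - 161) + 2528 = (734 + 2120)/(941 - 161) + 2528 = 2854/780 + 2528 = 2854*(1/780) + 2528 = 1427/390 + 2528 = 987347/390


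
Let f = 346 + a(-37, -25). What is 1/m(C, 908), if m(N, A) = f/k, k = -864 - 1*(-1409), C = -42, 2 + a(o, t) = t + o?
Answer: 545/282 ≈ 1.9326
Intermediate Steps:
a(o, t) = -2 + o + t (a(o, t) = -2 + (t + o) = -2 + (o + t) = -2 + o + t)
f = 282 (f = 346 + (-2 - 37 - 25) = 346 - 64 = 282)
k = 545 (k = -864 + 1409 = 545)
m(N, A) = 282/545
1/m(C, 908) = 1/(282/545) = 545/282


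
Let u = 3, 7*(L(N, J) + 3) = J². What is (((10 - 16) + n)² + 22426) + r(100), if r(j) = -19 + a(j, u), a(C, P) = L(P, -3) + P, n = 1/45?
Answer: 318143977/14175 ≈ 22444.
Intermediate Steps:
n = 1/45 ≈ 0.022222
L(N, J) = -3 + J²/7
a(C, P) = -12/7 + P (a(C, P) = (-3 + (⅐)*(-3)²) + P = (-3 + (⅐)*9) + P = (-3 + 9/7) + P = -12/7 + P)
r(j) = -124/7 (r(j) = -19 + (-12/7 + 3) = -19 + 9/7 = -124/7)
(((10 - 16) + n)² + 22426) + r(100) = (((10 - 16) + 1/45)² + 22426) - 124/7 = ((-6 + 1/45)² + 22426) - 124/7 = ((-269/45)² + 22426) - 124/7 = (72361/2025 + 22426) - 124/7 = 45485011/2025 - 124/7 = 318143977/14175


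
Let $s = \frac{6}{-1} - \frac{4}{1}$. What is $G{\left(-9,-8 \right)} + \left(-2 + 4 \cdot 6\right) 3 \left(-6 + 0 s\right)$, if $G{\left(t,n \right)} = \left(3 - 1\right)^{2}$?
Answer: $-392$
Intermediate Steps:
$G{\left(t,n \right)} = 4$ ($G{\left(t,n \right)} = 2^{2} = 4$)
$s = -10$ ($s = 6 \left(-1\right) - 4 = -6 - 4 = -10$)
$G{\left(-9,-8 \right)} + \left(-2 + 4 \cdot 6\right) 3 \left(-6 + 0 s\right) = 4 + \left(-2 + 4 \cdot 6\right) 3 \left(-6 + 0 \left(-10\right)\right) = 4 + \left(-2 + 24\right) 3 \left(-6 + 0\right) = 4 + 22 \cdot 3 \left(-6\right) = 4 + 66 \left(-6\right) = 4 - 396 = -392$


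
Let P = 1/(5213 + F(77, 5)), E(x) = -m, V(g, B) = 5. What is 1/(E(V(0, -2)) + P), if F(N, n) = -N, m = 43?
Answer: -5136/220847 ≈ -0.023256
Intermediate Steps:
E(x) = -43 (E(x) = -1*43 = -43)
P = 1/5136 (P = 1/(5213 - 1*77) = 1/(5213 - 77) = 1/5136 ≈ 0.00019470)
1/(E(V(0, -2)) + P) = 1/(-43 + 1/5136) = 1/(-220847/5136) = -5136/220847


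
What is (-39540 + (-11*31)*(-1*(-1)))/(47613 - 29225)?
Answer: -39881/18388 ≈ -2.1689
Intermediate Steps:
(-39540 + (-11*31)*(-1*(-1)))/(47613 - 29225) = (-39540 - 341*1)/18388 = (-39540 - 341)*(1/18388) = -39881*1/18388 = -39881/18388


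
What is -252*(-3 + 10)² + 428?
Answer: -11920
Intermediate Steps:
-252*(-3 + 10)² + 428 = -252*7² + 428 = -252*49 + 428 = -12348 + 428 = -11920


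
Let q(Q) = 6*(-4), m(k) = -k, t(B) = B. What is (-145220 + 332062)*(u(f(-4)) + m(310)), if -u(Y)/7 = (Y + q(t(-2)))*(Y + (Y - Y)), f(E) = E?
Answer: -204405148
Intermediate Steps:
q(Q) = -24
u(Y) = -7*Y*(-24 + Y) (u(Y) = -7*(Y - 24)*(Y + (Y - Y)) = -7*(-24 + Y)*(Y + 0) = -7*(-24 + Y)*Y = -7*Y*(-24 + Y))
(-145220 + 332062)*(u(f(-4)) + m(310)) = (-145220 + 332062)*(7*(-4)*(24 - 1*(-4)) - 1*310) = 186842*(7*(-4)*(24 + 4) - 310) = 186842*(7*(-4)*28 - 310) = 186842*(-784 - 310) = 186842*(-1094) = -204405148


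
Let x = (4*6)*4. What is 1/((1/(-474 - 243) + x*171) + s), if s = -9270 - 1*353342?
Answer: -717/248222533 ≈ -2.8885e-6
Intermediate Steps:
x = 96 (x = 24*4 = 96)
s = -362612 (s = -9270 - 353342 = -362612)
1/((1/(-474 - 243) + x*171) + s) = 1/((1/(-474 - 243) + 96*171) - 362612) = 1/((1/(-717) + 16416) - 362612) = 1/((-1/717 + 16416) - 362612) = 1/(11770271/717 - 362612) = 1/(-248222533/717) = -717/248222533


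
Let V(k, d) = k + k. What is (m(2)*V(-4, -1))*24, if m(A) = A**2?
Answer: -768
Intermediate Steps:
V(k, d) = 2*k
(m(2)*V(-4, -1))*24 = (2**2*(2*(-4)))*24 = (4*(-8))*24 = -32*24 = -768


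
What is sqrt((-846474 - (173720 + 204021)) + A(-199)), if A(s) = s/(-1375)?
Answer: I*sqrt(92581248430)/275 ≈ 1106.4*I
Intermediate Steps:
A(s) = -s/1375 (A(s) = s*(-1/1375) = -s/1375)
sqrt((-846474 - (173720 + 204021)) + A(-199)) = sqrt((-846474 - (173720 + 204021)) - 1/1375*(-199)) = sqrt((-846474 - 1*377741) + 199/1375) = sqrt((-846474 - 377741) + 199/1375) = sqrt(-1224215 + 199/1375) = sqrt(-1683295426/1375) = I*sqrt(92581248430)/275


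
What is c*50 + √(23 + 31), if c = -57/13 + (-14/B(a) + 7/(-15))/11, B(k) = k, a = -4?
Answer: -88135/429 + 3*√6 ≈ -198.09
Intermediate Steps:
c = -17627/4290 (c = -57/13 + (-14/(-4) + 7/(-15))/11 = -57*1/13 + (-14*(-¼) + 7*(-1/15))*(1/11) = -57/13 + (7/2 - 7/15)*(1/11) = -57/13 + (91/30)*(1/11) = -57/13 + 91/330 = -17627/4290 ≈ -4.1089)
c*50 + √(23 + 31) = -17627/4290*50 + √(23 + 31) = -88135/429 + √54 = -88135/429 + 3*√6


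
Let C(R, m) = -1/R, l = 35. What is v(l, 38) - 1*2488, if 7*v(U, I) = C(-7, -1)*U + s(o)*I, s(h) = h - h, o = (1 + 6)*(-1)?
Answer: -17411/7 ≈ -2487.3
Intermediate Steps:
o = -7 (o = 7*(-1) = -7)
s(h) = 0
v(U, I) = U/49 (v(U, I) = ((-1/(-7))*U + 0*I)/7 = ((-1*(-⅐))*U + 0)/7 = (U/7 + 0)/7 = (U/7)/7 = U/49)
v(l, 38) - 1*2488 = (1/49)*35 - 1*2488 = 5/7 - 2488 = -17411/7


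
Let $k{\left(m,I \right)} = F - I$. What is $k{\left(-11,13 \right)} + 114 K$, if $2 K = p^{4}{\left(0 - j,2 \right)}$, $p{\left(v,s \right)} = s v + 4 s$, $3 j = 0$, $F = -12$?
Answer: $233447$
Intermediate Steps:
$j = 0$ ($j = \frac{1}{3} \cdot 0 = 0$)
$k{\left(m,I \right)} = -12 - I$
$p{\left(v,s \right)} = 4 s + s v$
$K = 2048$ ($K = \frac{\left(2 \left(4 + \left(0 - 0\right)\right)\right)^{4}}{2} = \frac{\left(2 \left(4 + \left(0 + 0\right)\right)\right)^{4}}{2} = \frac{\left(2 \left(4 + 0\right)\right)^{4}}{2} = \frac{\left(2 \cdot 4\right)^{4}}{2} = \frac{8^{4}}{2} = \frac{1}{2} \cdot 4096 = 2048$)
$k{\left(-11,13 \right)} + 114 K = \left(-12 - 13\right) + 114 \cdot 2048 = \left(-12 - 13\right) + 233472 = -25 + 233472 = 233447$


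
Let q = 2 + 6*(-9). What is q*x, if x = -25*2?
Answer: 2600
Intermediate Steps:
q = -52 (q = 2 - 54 = -52)
x = -50
q*x = -52*(-50) = 2600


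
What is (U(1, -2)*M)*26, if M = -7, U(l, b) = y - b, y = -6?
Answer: 728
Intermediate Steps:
U(l, b) = -6 - b
(U(1, -2)*M)*26 = ((-6 - 1*(-2))*(-7))*26 = ((-6 + 2)*(-7))*26 = -4*(-7)*26 = 28*26 = 728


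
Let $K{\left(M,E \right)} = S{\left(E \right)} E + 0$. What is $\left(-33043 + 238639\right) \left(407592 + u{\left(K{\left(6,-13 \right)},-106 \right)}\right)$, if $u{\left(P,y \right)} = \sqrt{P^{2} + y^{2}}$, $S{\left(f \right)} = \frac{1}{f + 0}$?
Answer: $83799284832 + 205596 \sqrt{11237} \approx 8.3821 \cdot 10^{10}$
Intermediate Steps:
$S{\left(f \right)} = \frac{1}{f}$
$K{\left(M,E \right)} = 1$ ($K{\left(M,E \right)} = \frac{E}{E} + 0 = 1 + 0 = 1$)
$\left(-33043 + 238639\right) \left(407592 + u{\left(K{\left(6,-13 \right)},-106 \right)}\right) = \left(-33043 + 238639\right) \left(407592 + \sqrt{1^{2} + \left(-106\right)^{2}}\right) = 205596 \left(407592 + \sqrt{1 + 11236}\right) = 205596 \left(407592 + \sqrt{11237}\right) = 83799284832 + 205596 \sqrt{11237}$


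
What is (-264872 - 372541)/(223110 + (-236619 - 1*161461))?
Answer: 637413/174970 ≈ 3.6430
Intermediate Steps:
(-264872 - 372541)/(223110 + (-236619 - 1*161461)) = -637413/(223110 + (-236619 - 161461)) = -637413/(223110 - 398080) = -637413/(-174970) = -637413*(-1/174970) = 637413/174970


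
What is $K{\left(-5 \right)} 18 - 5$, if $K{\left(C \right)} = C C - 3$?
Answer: $391$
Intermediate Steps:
$K{\left(C \right)} = -3 + C^{2}$ ($K{\left(C \right)} = C^{2} - 3 = -3 + C^{2}$)
$K{\left(-5 \right)} 18 - 5 = \left(-3 + \left(-5\right)^{2}\right) 18 - 5 = \left(-3 + 25\right) 18 - 5 = 22 \cdot 18 - 5 = 396 - 5 = 391$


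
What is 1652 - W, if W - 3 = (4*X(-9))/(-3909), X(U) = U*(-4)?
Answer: 2148695/1303 ≈ 1649.0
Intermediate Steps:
X(U) = -4*U
W = 3861/1303 (W = 3 + (4*(-4*(-9)))/(-3909) = 3 + (4*36)*(-1/3909) = 3 + 144*(-1/3909) = 3 - 48/1303 = 3861/1303 ≈ 2.9632)
1652 - W = 1652 - 1*3861/1303 = 1652 - 3861/1303 = 2148695/1303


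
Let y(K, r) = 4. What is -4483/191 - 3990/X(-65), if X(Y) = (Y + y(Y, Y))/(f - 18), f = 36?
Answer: 13444157/11651 ≈ 1153.9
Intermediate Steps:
X(Y) = 2/9 + Y/18 (X(Y) = (Y + 4)/(36 - 18) = (4 + Y)/18 = (4 + Y)*(1/18) = 2/9 + Y/18)
-4483/191 - 3990/X(-65) = -4483/191 - 3990/(2/9 + (1/18)*(-65)) = -4483*1/191 - 3990/(2/9 - 65/18) = -4483/191 - 3990/(-61/18) = -4483/191 - 3990*(-18/61) = -4483/191 + 71820/61 = 13444157/11651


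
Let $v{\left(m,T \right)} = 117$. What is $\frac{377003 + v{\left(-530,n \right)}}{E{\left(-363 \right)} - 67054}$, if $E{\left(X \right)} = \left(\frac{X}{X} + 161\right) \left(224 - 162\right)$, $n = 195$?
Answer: $- \frac{37712}{5701} \approx -6.615$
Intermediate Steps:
$E{\left(X \right)} = 10044$ ($E{\left(X \right)} = \left(1 + 161\right) 62 = 162 \cdot 62 = 10044$)
$\frac{377003 + v{\left(-530,n \right)}}{E{\left(-363 \right)} - 67054} = \frac{377003 + 117}{10044 - 67054} = \frac{377120}{-57010} = 377120 \left(- \frac{1}{57010}\right) = - \frac{37712}{5701}$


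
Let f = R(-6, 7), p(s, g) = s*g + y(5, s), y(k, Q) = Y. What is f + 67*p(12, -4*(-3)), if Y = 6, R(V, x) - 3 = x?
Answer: 10060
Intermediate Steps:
R(V, x) = 3 + x
y(k, Q) = 6
p(s, g) = 6 + g*s (p(s, g) = s*g + 6 = g*s + 6 = 6 + g*s)
f = 10 (f = 3 + 7 = 10)
f + 67*p(12, -4*(-3)) = 10 + 67*(6 - 4*(-3)*12) = 10 + 67*(6 + 12*12) = 10 + 67*(6 + 144) = 10 + 67*150 = 10 + 10050 = 10060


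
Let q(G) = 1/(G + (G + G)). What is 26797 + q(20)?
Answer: 1607821/60 ≈ 26797.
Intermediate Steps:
q(G) = 1/(3*G) (q(G) = 1/(G + 2*G) = 1/(3*G))
26797 + q(20) = 26797 + (1/3)/20 = 26797 + (1/3)*(1/20) = 26797 + 1/60 = 1607821/60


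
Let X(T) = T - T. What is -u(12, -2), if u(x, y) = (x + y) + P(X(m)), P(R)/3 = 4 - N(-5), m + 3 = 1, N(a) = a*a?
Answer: 53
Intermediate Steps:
N(a) = a²
m = -2 (m = -3 + 1 = -2)
X(T) = 0
P(R) = -63 (P(R) = 3*(4 - 1*(-5)²) = 3*(4 - 1*25) = 3*(4 - 25) = 3*(-21) = -63)
u(x, y) = -63 + x + y (u(x, y) = (x + y) - 63 = -63 + x + y)
-u(12, -2) = -(-63 + 12 - 2) = -1*(-53) = 53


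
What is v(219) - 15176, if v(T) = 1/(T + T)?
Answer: -6647087/438 ≈ -15176.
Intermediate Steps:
v(T) = 1/(2*T)
v(219) - 15176 = (½)/219 - 15176 = (½)*(1/219) - 15176 = 1/438 - 15176 = -6647087/438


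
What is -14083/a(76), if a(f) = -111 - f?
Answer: 14083/187 ≈ 75.310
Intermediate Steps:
-14083/a(76) = -14083/(-111 - 1*76) = -14083/(-111 - 76) = -14083/(-187) = -14083*(-1/187) = 14083/187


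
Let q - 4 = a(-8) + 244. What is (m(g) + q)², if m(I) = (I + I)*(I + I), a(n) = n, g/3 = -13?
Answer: 39992976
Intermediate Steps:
g = -39 (g = 3*(-13) = -39)
q = 240 (q = 4 + (-8 + 244) = 4 + 236 = 240)
m(I) = 4*I² (m(I) = (2*I)*(2*I) = 4*I²)
(m(g) + q)² = (4*(-39)² + 240)² = (4*1521 + 240)² = (6084 + 240)² = 6324² = 39992976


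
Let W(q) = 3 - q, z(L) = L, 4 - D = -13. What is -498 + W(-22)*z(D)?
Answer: -73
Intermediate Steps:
D = 17 (D = 4 - 1*(-13) = 4 + 13 = 17)
-498 + W(-22)*z(D) = -498 + (3 - 1*(-22))*17 = -498 + (3 + 22)*17 = -498 + 25*17 = -498 + 425 = -73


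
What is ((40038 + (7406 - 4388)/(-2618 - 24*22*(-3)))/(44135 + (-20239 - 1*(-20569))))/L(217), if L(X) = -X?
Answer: -20698137/4988483885 ≈ -0.0041492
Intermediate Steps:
((40038 + (7406 - 4388)/(-2618 - 24*22*(-3)))/(44135 + (-20239 - 1*(-20569))))/L(217) = ((40038 + (7406 - 4388)/(-2618 - 24*22*(-3)))/(44135 + (-20239 - 1*(-20569))))/((-1*217)) = ((40038 + 3018/(-2618 - 528*(-3)))/(44135 + (-20239 + 20569)))/(-217) = ((40038 + 3018/(-2618 + 1584))/(44135 + 330))*(-1/217) = ((40038 + 3018/(-1034))/44465)*(-1/217) = ((40038 + 3018*(-1/1034))*(1/44465))*(-1/217) = ((40038 - 1509/517)*(1/44465))*(-1/217) = ((20698137/517)*(1/44465))*(-1/217) = (20698137/22988405)*(-1/217) = -20698137/4988483885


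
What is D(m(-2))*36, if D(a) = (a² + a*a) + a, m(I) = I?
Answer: 216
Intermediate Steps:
D(a) = a + 2*a² (D(a) = (a² + a²) + a = 2*a² + a = a + 2*a²)
D(m(-2))*36 = -2*(1 + 2*(-2))*36 = -2*(1 - 4)*36 = -2*(-3)*36 = 6*36 = 216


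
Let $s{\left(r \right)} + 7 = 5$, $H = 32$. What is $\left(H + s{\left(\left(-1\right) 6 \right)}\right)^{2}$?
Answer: $900$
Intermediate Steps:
$s{\left(r \right)} = -2$ ($s{\left(r \right)} = -7 + 5 = -2$)
$\left(H + s{\left(\left(-1\right) 6 \right)}\right)^{2} = \left(32 - 2\right)^{2} = 30^{2} = 900$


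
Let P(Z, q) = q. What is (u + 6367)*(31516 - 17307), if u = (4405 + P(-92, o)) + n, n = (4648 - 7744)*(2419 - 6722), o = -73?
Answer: 189445570483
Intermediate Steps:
n = 13322088 (n = -3096*(-4303) = 13322088)
u = 13326420 (u = (4405 - 73) + 13322088 = 4332 + 13322088 = 13326420)
(u + 6367)*(31516 - 17307) = (13326420 + 6367)*(31516 - 17307) = 13332787*14209 = 189445570483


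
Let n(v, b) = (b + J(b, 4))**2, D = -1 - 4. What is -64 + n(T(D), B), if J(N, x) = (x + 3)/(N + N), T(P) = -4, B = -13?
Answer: 75761/676 ≈ 112.07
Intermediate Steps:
D = -5
J(N, x) = (3 + x)/(2*N) (J(N, x) = (3 + x)/((2*N)) = (3 + x)*(1/(2*N)) = (3 + x)/(2*N))
n(v, b) = (b + 7/(2*b))**2 (n(v, b) = (b + (3 + 4)/(2*b))**2 = (b + (1/2)*7/b)**2 = (b + 7/(2*b))**2)
-64 + n(T(D), B) = -64 + (1/4)*(7 + 2*(-13)**2)**2/(-13)**2 = -64 + (1/4)*(1/169)*(7 + 2*169)**2 = -64 + (1/4)*(1/169)*(7 + 338)**2 = -64 + (1/4)*(1/169)*345**2 = -64 + (1/4)*(1/169)*119025 = -64 + 119025/676 = 75761/676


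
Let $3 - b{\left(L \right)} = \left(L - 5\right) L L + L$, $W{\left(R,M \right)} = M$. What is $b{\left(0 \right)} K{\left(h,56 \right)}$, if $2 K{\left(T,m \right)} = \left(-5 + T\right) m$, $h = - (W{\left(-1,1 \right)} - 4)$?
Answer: $-168$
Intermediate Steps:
$b{\left(L \right)} = 3 - L - L^{2} \left(-5 + L\right)$ ($b{\left(L \right)} = 3 - \left(\left(L - 5\right) L L + L\right) = 3 - \left(\left(-5 + L\right) L L + L\right) = 3 - \left(L \left(-5 + L\right) L + L\right) = 3 - \left(L^{2} \left(-5 + L\right) + L\right) = 3 - \left(L + L^{2} \left(-5 + L\right)\right) = 3 - L - L^{2} \left(-5 + L\right)$)
$h = 3$ ($h = - (1 - 4) = \left(-1\right) \left(-3\right) = 3$)
$K{\left(T,m \right)} = \frac{m \left(-5 + T\right)}{2}$ ($K{\left(T,m \right)} = \frac{\left(-5 + T\right) m}{2} = \frac{m \left(-5 + T\right)}{2}$)
$b{\left(0 \right)} K{\left(h,56 \right)} = \left(3 - 0 - 0^{3} + 5 \cdot 0^{2}\right) \frac{1}{2} \cdot 56 \left(-5 + 3\right) = \left(3 + 0 - 0 + 5 \cdot 0\right) \frac{1}{2} \cdot 56 \left(-2\right) = \left(3 + 0 + 0 + 0\right) \left(-56\right) = 3 \left(-56\right) = -168$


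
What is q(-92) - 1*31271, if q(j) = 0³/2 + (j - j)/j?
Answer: -31271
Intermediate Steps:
q(j) = 0 (q(j) = 0*(½) + 0/j = 0 + 0 = 0)
q(-92) - 1*31271 = 0 - 1*31271 = 0 - 31271 = -31271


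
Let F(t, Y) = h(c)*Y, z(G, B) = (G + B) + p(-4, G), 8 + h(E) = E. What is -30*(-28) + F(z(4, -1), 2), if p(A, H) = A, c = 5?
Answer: 834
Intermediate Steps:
h(E) = -8 + E
z(G, B) = -4 + B + G (z(G, B) = (G + B) - 4 = (B + G) - 4 = -4 + B + G)
F(t, Y) = -3*Y (F(t, Y) = (-8 + 5)*Y = -3*Y)
-30*(-28) + F(z(4, -1), 2) = -30*(-28) - 3*2 = 840 - 6 = 834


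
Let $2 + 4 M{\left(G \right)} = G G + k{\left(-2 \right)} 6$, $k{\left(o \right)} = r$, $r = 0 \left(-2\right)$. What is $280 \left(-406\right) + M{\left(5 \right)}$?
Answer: $- \frac{454697}{4} \approx -1.1367 \cdot 10^{5}$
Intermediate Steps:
$r = 0$
$k{\left(o \right)} = 0$
$M{\left(G \right)} = - \frac{1}{2} + \frac{G^{2}}{4}$ ($M{\left(G \right)} = - \frac{1}{2} + \frac{G G + 0 \cdot 6}{4} = - \frac{1}{2} + \frac{G^{2} + 0}{4} = - \frac{1}{2} + \frac{G^{2}}{4}$)
$280 \left(-406\right) + M{\left(5 \right)} = 280 \left(-406\right) - \left(\frac{1}{2} - \frac{5^{2}}{4}\right) = -113680 + \left(- \frac{1}{2} + \frac{1}{4} \cdot 25\right) = -113680 + \left(- \frac{1}{2} + \frac{25}{4}\right) = -113680 + \frac{23}{4} = - \frac{454697}{4}$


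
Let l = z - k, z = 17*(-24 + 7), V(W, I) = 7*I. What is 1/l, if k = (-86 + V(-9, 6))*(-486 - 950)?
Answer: -1/63473 ≈ -1.5755e-5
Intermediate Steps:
z = -289 (z = 17*(-17) = -289)
k = 63184 (k = (-86 + 7*6)*(-486 - 950) = (-86 + 42)*(-1436) = -44*(-1436) = 63184)
l = -63473 (l = -289 - 1*63184 = -289 - 63184 = -63473)
1/l = 1/(-63473) = -1/63473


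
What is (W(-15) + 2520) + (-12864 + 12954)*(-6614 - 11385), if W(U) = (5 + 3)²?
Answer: -1617326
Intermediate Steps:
W(U) = 64 (W(U) = 8² = 64)
(W(-15) + 2520) + (-12864 + 12954)*(-6614 - 11385) = (64 + 2520) + (-12864 + 12954)*(-6614 - 11385) = 2584 + 90*(-17999) = 2584 - 1619910 = -1617326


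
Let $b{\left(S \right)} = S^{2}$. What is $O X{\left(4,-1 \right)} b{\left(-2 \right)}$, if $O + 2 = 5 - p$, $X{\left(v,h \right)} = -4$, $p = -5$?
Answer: $-128$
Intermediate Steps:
$O = 8$ ($O = -2 + \left(5 - -5\right) = -2 + \left(5 + 5\right) = -2 + 10 = 8$)
$O X{\left(4,-1 \right)} b{\left(-2 \right)} = 8 \left(-4\right) \left(-2\right)^{2} = \left(-32\right) 4 = -128$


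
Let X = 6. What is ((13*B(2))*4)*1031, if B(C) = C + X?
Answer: 428896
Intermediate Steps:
B(C) = 6 + C (B(C) = C + 6 = 6 + C)
((13*B(2))*4)*1031 = ((13*(6 + 2))*4)*1031 = ((13*8)*4)*1031 = (104*4)*1031 = 416*1031 = 428896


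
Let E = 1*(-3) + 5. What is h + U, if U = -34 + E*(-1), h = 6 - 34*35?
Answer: -1220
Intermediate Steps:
E = 2 (E = -3 + 5 = 2)
h = -1184 (h = 6 - 1190 = -1184)
U = -36 (U = -34 + 2*(-1) = -34 - 2 = -36)
h + U = -1184 - 36 = -1220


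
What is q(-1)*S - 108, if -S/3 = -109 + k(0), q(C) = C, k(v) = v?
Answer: -435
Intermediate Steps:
S = 327 (S = -3*(-109 + 0) = -3*(-109) = 327)
q(-1)*S - 108 = -1*327 - 108 = -327 - 108 = -435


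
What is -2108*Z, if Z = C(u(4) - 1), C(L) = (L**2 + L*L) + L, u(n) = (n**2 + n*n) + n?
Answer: -5238380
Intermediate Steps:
u(n) = n + 2*n**2 (u(n) = (n**2 + n**2) + n = 2*n**2 + n = n + 2*n**2)
C(L) = L + 2*L**2 (C(L) = (L**2 + L**2) + L = 2*L**2 + L = L + 2*L**2)
Z = 2485 (Z = (4*(1 + 2*4) - 1)*(1 + 2*(4*(1 + 2*4) - 1)) = (4*(1 + 8) - 1)*(1 + 2*(4*(1 + 8) - 1)) = (4*9 - 1)*(1 + 2*(4*9 - 1)) = (36 - 1)*(1 + 2*(36 - 1)) = 35*(1 + 2*35) = 35*(1 + 70) = 35*71 = 2485)
-2108*Z = -2108*2485 = -5238380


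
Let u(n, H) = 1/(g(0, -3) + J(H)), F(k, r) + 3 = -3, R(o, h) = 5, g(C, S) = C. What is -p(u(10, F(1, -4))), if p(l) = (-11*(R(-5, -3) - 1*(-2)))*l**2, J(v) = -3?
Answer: 77/9 ≈ 8.5556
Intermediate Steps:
F(k, r) = -6 (F(k, r) = -3 - 3 = -6)
u(n, H) = -1/3 (u(n, H) = 1/(0 - 3) = 1/(-3) = -1/3)
p(l) = -77*l**2 (p(l) = (-11*(5 - 1*(-2)))*l**2 = (-11*(5 + 2))*l**2 = (-11*7)*l**2 = -77*l**2)
-p(u(10, F(1, -4))) = -(-77)*(-1/3)**2 = -(-77)/9 = -1*(-77/9) = 77/9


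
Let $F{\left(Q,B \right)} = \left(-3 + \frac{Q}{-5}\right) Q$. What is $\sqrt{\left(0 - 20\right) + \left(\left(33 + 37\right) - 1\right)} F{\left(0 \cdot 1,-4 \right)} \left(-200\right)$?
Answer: $0$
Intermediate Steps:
$F{\left(Q,B \right)} = Q \left(-3 - \frac{Q}{5}\right)$ ($F{\left(Q,B \right)} = \left(-3 + Q \left(- \frac{1}{5}\right)\right) Q = \left(-3 - \frac{Q}{5}\right) Q = Q \left(-3 - \frac{Q}{5}\right)$)
$\sqrt{\left(0 - 20\right) + \left(\left(33 + 37\right) - 1\right)} F{\left(0 \cdot 1,-4 \right)} \left(-200\right) = \sqrt{\left(0 - 20\right) + \left(\left(33 + 37\right) - 1\right)} \left(- \frac{0 \cdot 1 \left(15 + 0 \cdot 1\right)}{5}\right) \left(-200\right) = \sqrt{-20 + \left(70 - 1\right)} \left(\left(- \frac{1}{5}\right) 0 \left(15 + 0\right)\right) \left(-200\right) = \sqrt{-20 + 69} \left(\left(- \frac{1}{5}\right) 0 \cdot 15\right) \left(-200\right) = \sqrt{49} \cdot 0 \left(-200\right) = 7 \cdot 0 \left(-200\right) = 0 \left(-200\right) = 0$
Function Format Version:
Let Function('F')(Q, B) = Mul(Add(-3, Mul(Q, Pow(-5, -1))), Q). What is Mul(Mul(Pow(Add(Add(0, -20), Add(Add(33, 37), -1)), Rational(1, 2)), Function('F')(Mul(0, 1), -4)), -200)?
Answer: 0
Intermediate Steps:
Function('F')(Q, B) = Mul(Q, Add(-3, Mul(Rational(-1, 5), Q))) (Function('F')(Q, B) = Mul(Add(-3, Mul(Q, Rational(-1, 5))), Q) = Mul(Add(-3, Mul(Rational(-1, 5), Q)), Q) = Mul(Q, Add(-3, Mul(Rational(-1, 5), Q))))
Mul(Mul(Pow(Add(Add(0, -20), Add(Add(33, 37), -1)), Rational(1, 2)), Function('F')(Mul(0, 1), -4)), -200) = Mul(Mul(Pow(Add(Add(0, -20), Add(Add(33, 37), -1)), Rational(1, 2)), Mul(Rational(-1, 5), Mul(0, 1), Add(15, Mul(0, 1)))), -200) = Mul(Mul(Pow(Add(-20, Add(70, -1)), Rational(1, 2)), Mul(Rational(-1, 5), 0, Add(15, 0))), -200) = Mul(Mul(Pow(Add(-20, 69), Rational(1, 2)), Mul(Rational(-1, 5), 0, 15)), -200) = Mul(Mul(Pow(49, Rational(1, 2)), 0), -200) = Mul(Mul(7, 0), -200) = Mul(0, -200) = 0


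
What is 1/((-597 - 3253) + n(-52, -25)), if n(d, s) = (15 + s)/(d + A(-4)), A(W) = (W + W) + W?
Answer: -32/123195 ≈ -0.00025975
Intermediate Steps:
A(W) = 3*W (A(W) = 2*W + W = 3*W)
n(d, s) = (15 + s)/(-12 + d) (n(d, s) = (15 + s)/(d + 3*(-4)) = (15 + s)/(d - 12) = (15 + s)/(-12 + d))
1/((-597 - 3253) + n(-52, -25)) = 1/((-597 - 3253) + (15 - 25)/(-12 - 52)) = 1/(-3850 - 10/(-64)) = 1/(-3850 - 1/64*(-10)) = 1/(-3850 + 5/32) = 1/(-123195/32) = -32/123195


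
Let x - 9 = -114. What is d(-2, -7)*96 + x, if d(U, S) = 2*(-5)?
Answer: -1065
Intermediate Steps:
d(U, S) = -10
x = -105 (x = 9 - 114 = -105)
d(-2, -7)*96 + x = -10*96 - 105 = -960 - 105 = -1065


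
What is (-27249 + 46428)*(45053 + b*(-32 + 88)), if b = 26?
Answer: 891996111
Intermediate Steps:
(-27249 + 46428)*(45053 + b*(-32 + 88)) = (-27249 + 46428)*(45053 + 26*(-32 + 88)) = 19179*(45053 + 26*56) = 19179*(45053 + 1456) = 19179*46509 = 891996111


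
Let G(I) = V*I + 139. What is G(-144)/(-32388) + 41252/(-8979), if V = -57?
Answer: -156779721/32312428 ≈ -4.8520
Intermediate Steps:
G(I) = 139 - 57*I (G(I) = -57*I + 139 = 139 - 57*I)
G(-144)/(-32388) + 41252/(-8979) = (139 - 57*(-144))/(-32388) + 41252/(-8979) = (139 + 8208)*(-1/32388) + 41252*(-1/8979) = 8347*(-1/32388) - 41252/8979 = -8347/32388 - 41252/8979 = -156779721/32312428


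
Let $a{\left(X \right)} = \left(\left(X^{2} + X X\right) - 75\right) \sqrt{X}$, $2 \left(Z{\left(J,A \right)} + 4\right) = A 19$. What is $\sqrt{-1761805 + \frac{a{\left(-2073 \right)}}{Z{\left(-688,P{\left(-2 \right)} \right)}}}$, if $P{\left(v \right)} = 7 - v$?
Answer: $\frac{\sqrt{-46809397045 + 2801834058 i \sqrt{2073}}}{163} \approx 1294.7 + 1854.2 i$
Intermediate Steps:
$Z{\left(J,A \right)} = -4 + \frac{19 A}{2}$ ($Z{\left(J,A \right)} = -4 + \frac{A 19}{2} = -4 + \frac{19 A}{2}$)
$a{\left(X \right)} = \sqrt{X} \left(-75 + 2 X^{2}\right)$ ($a{\left(X \right)} = \left(\left(X^{2} + X^{2}\right) - 75\right) \sqrt{X} = \left(2 X^{2} - 75\right) \sqrt{X} = \left(-75 + 2 X^{2}\right) \sqrt{X} = \sqrt{X} \left(-75 + 2 X^{2}\right)$)
$\sqrt{-1761805 + \frac{a{\left(-2073 \right)}}{Z{\left(-688,P{\left(-2 \right)} \right)}}} = \sqrt{-1761805 + \frac{\sqrt{-2073} \left(-75 + 2 \left(-2073\right)^{2}\right)}{-4 + \frac{19 \left(7 - -2\right)}{2}}} = \sqrt{-1761805 + \frac{i \sqrt{2073} \left(-75 + 2 \cdot 4297329\right)}{-4 + \frac{19 \left(7 + 2\right)}{2}}} = \sqrt{-1761805 + \frac{i \sqrt{2073} \left(-75 + 8594658\right)}{-4 + \frac{19}{2} \cdot 9}} = \sqrt{-1761805 + \frac{i \sqrt{2073} \cdot 8594583}{-4 + \frac{171}{2}}} = \sqrt{-1761805 + \frac{8594583 i \sqrt{2073}}{\frac{163}{2}}} = \sqrt{-1761805 + 8594583 i \sqrt{2073} \cdot \frac{2}{163}} = \sqrt{-1761805 + \frac{17189166 i \sqrt{2073}}{163}}$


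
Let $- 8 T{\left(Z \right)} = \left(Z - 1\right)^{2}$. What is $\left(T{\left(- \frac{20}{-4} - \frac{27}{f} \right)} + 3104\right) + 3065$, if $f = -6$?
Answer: $\frac{197119}{32} \approx 6160.0$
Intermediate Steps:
$T{\left(Z \right)} = - \frac{\left(-1 + Z\right)^{2}}{8}$ ($T{\left(Z \right)} = - \frac{\left(Z - 1\right)^{2}}{8} = - \frac{\left(-1 + Z\right)^{2}}{8}$)
$\left(T{\left(- \frac{20}{-4} - \frac{27}{f} \right)} + 3104\right) + 3065 = \left(- \frac{\left(-1 - \left(-5 - \frac{9}{2}\right)\right)^{2}}{8} + 3104\right) + 3065 = \left(- \frac{\left(-1 - - \frac{19}{2}\right)^{2}}{8} + 3104\right) + 3065 = \left(- \frac{\left(-1 + \left(5 + \frac{9}{2}\right)\right)^{2}}{8} + 3104\right) + 3065 = \left(- \frac{\left(-1 + \frac{19}{2}\right)^{2}}{8} + 3104\right) + 3065 = \left(- \frac{\left(\frac{17}{2}\right)^{2}}{8} + 3104\right) + 3065 = \left(\left(- \frac{1}{8}\right) \frac{289}{4} + 3104\right) + 3065 = \left(- \frac{289}{32} + 3104\right) + 3065 = \frac{99039}{32} + 3065 = \frac{197119}{32}$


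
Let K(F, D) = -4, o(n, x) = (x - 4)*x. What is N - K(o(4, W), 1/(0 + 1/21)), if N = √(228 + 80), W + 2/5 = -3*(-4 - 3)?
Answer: 4 + 2*√77 ≈ 21.550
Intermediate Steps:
W = 103/5 (W = -⅖ - 3*(-4 - 3) = -⅖ - 3*(-7) = -⅖ + 21 = 103/5 ≈ 20.600)
o(n, x) = x*(-4 + x) (o(n, x) = (-4 + x)*x = x*(-4 + x))
N = 2*√77 (N = √308 = 2*√77 ≈ 17.550)
N - K(o(4, W), 1/(0 + 1/21)) = 2*√77 - 1*(-4) = 2*√77 + 4 = 4 + 2*√77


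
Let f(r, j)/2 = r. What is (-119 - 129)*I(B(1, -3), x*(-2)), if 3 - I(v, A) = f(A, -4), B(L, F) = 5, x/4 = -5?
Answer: 19096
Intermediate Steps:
x = -20 (x = 4*(-5) = -20)
f(r, j) = 2*r
I(v, A) = 3 - 2*A
(-119 - 129)*I(B(1, -3), x*(-2)) = (-119 - 129)*(3 - (-40)*(-2)) = -248*(3 - 2*40) = -248*(3 - 80) = -248*(-77) = 19096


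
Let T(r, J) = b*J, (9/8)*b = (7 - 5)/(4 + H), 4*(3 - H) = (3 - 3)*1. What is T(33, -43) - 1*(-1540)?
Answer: 96332/63 ≈ 1529.1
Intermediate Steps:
H = 3 (H = 3 - (3 - 3)/4 = 3 - 0 = 3 - ¼*0 = 3 + 0 = 3)
b = 16/63 (b = 8*((7 - 5)/(4 + 3))/9 = 8*(2/7)/9 = 8*(2*(⅐))/9 = (8/9)*(2/7) = 16/63 ≈ 0.25397)
T(r, J) = 16*J/63
T(33, -43) - 1*(-1540) = (16/63)*(-43) - 1*(-1540) = -688/63 + 1540 = 96332/63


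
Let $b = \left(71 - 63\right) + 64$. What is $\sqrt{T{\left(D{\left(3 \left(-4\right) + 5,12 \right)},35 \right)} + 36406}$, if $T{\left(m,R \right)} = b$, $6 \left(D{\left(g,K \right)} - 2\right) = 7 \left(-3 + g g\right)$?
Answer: $\sqrt{36478} \approx 190.99$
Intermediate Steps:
$b = 72$ ($b = 8 + 64 = 72$)
$D{\left(g,K \right)} = - \frac{3}{2} + \frac{7 g^{2}}{6}$ ($D{\left(g,K \right)} = 2 + \frac{7 \left(-3 + g g\right)}{6} = 2 + \frac{7 \left(-3 + g^{2}\right)}{6} = 2 + \frac{-21 + 7 g^{2}}{6} = 2 + \left(- \frac{7}{2} + \frac{7 g^{2}}{6}\right) = - \frac{3}{2} + \frac{7 g^{2}}{6}$)
$T{\left(m,R \right)} = 72$
$\sqrt{T{\left(D{\left(3 \left(-4\right) + 5,12 \right)},35 \right)} + 36406} = \sqrt{72 + 36406} = \sqrt{36478}$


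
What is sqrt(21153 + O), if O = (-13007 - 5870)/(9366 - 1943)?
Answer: sqrt(1165409827166)/7423 ≈ 145.43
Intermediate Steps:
O = -18877/7423 ≈ -2.5430
sqrt(21153 + O) = sqrt(21153 - 18877/7423) = sqrt(156999842/7423) = sqrt(1165409827166)/7423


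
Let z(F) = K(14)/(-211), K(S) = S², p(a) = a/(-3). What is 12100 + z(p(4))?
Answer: 2552904/211 ≈ 12099.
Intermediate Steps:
p(a) = -a/3 (p(a) = a*(-⅓) = -a/3)
z(F) = -196/211 (z(F) = 14²/(-211) = 196*(-1/211) = -196/211)
12100 + z(p(4)) = 12100 - 196/211 = 2552904/211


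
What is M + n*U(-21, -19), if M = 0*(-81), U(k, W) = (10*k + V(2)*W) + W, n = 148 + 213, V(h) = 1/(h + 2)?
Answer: -337535/4 ≈ -84384.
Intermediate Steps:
V(h) = 1/(2 + h)
n = 361
U(k, W) = 10*k + 5*W/4 (U(k, W) = (10*k + W/(2 + 2)) + W = (10*k + W/4) + W = 10*k + 5*W/4)
M = 0
M + n*U(-21, -19) = 0 + 361*(10*(-21) + (5/4)*(-19)) = 0 + 361*(-210 - 95/4) = 0 + 361*(-935/4) = 0 - 337535/4 = -337535/4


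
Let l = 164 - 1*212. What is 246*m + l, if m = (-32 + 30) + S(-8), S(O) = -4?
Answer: -1524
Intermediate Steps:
l = -48 (l = 164 - 212 = -48)
m = -6 (m = (-32 + 30) - 4 = -2 - 4 = -6)
246*m + l = 246*(-6) - 48 = -1476 - 48 = -1524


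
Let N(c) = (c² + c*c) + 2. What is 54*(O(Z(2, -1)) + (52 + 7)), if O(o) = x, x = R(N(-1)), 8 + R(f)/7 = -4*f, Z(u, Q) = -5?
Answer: -5886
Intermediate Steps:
N(c) = 2 + 2*c² (N(c) = (c² + c²) + 2 = 2*c² + 2 = 2 + 2*c²)
R(f) = -56 - 28*f (R(f) = -56 + 7*(-4*f) = -56 - 28*f)
x = -168 (x = -56 - 28*(2 + 2*(-1)²) = -56 - 28*(2 + 2*1) = -56 - 28*(2 + 2) = -56 - 28*4 = -56 - 112 = -168)
O(o) = -168
54*(O(Z(2, -1)) + (52 + 7)) = 54*(-168 + (52 + 7)) = 54*(-168 + 59) = 54*(-109) = -5886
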